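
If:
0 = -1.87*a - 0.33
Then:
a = -0.18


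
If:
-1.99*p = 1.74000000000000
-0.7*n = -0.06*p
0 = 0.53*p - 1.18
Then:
No Solution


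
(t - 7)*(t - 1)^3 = t^4 - 10*t^3 + 24*t^2 - 22*t + 7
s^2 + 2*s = s*(s + 2)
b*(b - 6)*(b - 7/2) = b^3 - 19*b^2/2 + 21*b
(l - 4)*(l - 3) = l^2 - 7*l + 12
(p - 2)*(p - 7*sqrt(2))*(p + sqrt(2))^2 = p^4 - 5*sqrt(2)*p^3 - 2*p^3 - 26*p^2 + 10*sqrt(2)*p^2 - 14*sqrt(2)*p + 52*p + 28*sqrt(2)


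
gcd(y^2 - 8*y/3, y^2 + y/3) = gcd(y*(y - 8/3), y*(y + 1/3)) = y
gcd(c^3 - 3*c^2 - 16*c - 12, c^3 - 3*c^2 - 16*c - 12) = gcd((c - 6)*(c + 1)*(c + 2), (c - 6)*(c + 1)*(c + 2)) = c^3 - 3*c^2 - 16*c - 12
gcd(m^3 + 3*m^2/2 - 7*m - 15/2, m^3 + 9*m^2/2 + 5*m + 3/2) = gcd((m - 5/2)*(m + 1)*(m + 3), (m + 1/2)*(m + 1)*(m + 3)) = m^2 + 4*m + 3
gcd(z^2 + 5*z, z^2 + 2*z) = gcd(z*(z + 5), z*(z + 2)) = z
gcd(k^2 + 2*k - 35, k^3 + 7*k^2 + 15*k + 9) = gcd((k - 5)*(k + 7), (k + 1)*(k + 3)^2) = 1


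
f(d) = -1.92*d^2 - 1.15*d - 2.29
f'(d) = -3.84*d - 1.15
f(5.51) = -66.92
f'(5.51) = -22.31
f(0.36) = -2.95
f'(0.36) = -2.53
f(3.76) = -33.76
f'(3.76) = -15.59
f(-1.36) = -4.28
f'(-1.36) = 4.07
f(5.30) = -62.32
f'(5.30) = -21.50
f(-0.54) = -2.23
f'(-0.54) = 0.92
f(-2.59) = -12.19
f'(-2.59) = 8.80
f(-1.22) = -3.74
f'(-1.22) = 3.53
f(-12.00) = -264.97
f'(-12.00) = 44.93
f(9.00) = -168.16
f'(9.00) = -35.71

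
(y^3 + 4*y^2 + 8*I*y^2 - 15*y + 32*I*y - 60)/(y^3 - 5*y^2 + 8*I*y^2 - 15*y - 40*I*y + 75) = (y + 4)/(y - 5)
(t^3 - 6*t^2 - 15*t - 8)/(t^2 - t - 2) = (t^2 - 7*t - 8)/(t - 2)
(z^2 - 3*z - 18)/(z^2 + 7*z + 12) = (z - 6)/(z + 4)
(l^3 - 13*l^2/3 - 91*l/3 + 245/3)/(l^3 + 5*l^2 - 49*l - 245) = (l - 7/3)/(l + 7)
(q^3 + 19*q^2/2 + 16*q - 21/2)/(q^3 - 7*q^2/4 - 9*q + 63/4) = 2*(2*q^2 + 13*q - 7)/(4*q^2 - 19*q + 21)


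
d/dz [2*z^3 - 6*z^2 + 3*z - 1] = 6*z^2 - 12*z + 3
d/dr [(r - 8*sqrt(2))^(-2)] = -2/(r - 8*sqrt(2))^3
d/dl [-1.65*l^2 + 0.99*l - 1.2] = 0.99 - 3.3*l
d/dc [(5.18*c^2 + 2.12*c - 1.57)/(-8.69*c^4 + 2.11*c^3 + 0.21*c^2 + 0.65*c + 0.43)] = (90.0284*c^5 + 44.3386*c^4 - 63.5196*c^3 + 12.8599*c^2 + 5.1142*c + 1.9321)/(75.5161*c^8 - 36.6718*c^7 + 0.8023*c^6 - 10.4108*c^5 - 4.6863*c^4 + 2.0876*c^3 + 0.6031*c^2 + 0.559*c + 0.1849)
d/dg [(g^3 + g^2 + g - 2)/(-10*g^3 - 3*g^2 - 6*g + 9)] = (7*g^4 + 8*g^3 - 36*g^2 + 6*g - 3)/(100*g^6 + 60*g^5 + 129*g^4 - 144*g^3 - 18*g^2 - 108*g + 81)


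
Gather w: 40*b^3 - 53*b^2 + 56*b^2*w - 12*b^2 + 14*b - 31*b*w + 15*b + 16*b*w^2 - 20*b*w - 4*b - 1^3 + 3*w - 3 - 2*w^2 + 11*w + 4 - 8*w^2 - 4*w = 40*b^3 - 65*b^2 + 25*b + w^2*(16*b - 10) + w*(56*b^2 - 51*b + 10)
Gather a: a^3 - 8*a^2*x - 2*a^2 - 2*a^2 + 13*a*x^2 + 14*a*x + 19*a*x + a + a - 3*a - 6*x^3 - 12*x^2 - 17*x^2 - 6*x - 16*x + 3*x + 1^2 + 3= a^3 + a^2*(-8*x - 4) + a*(13*x^2 + 33*x - 1) - 6*x^3 - 29*x^2 - 19*x + 4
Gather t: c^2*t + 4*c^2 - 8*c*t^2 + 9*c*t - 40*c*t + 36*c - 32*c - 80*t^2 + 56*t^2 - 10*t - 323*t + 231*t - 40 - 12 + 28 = 4*c^2 + 4*c + t^2*(-8*c - 24) + t*(c^2 - 31*c - 102) - 24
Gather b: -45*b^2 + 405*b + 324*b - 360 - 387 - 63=-45*b^2 + 729*b - 810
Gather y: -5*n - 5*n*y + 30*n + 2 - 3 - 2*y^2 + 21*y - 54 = 25*n - 2*y^2 + y*(21 - 5*n) - 55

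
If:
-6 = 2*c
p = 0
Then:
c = -3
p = 0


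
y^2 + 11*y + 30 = (y + 5)*(y + 6)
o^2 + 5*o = o*(o + 5)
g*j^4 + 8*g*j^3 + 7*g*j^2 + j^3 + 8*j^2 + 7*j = j*(j + 1)*(j + 7)*(g*j + 1)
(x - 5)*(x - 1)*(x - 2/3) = x^3 - 20*x^2/3 + 9*x - 10/3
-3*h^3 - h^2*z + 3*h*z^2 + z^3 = (-h + z)*(h + z)*(3*h + z)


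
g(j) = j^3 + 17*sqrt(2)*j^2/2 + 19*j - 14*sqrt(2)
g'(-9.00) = 45.63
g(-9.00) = 53.89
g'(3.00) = 118.12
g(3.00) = 172.39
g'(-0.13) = 15.93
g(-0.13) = -22.07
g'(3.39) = 134.98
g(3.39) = 221.71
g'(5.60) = 247.71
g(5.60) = 639.19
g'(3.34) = 132.77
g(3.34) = 215.02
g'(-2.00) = -17.08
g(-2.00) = -17.72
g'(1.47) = 60.82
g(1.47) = 37.28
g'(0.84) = 41.31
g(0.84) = 5.24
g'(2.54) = 99.42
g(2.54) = 122.40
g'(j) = 3*j^2 + 17*sqrt(2)*j + 19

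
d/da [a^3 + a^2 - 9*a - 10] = 3*a^2 + 2*a - 9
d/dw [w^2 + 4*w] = 2*w + 4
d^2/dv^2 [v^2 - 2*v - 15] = 2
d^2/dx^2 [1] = 0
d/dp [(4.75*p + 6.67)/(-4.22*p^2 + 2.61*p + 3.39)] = (20.045*p^2 + 56.2948*p - 1.3062)/(17.8084*p^4 - 22.0284*p^3 - 21.7995*p^2 + 17.6958*p + 11.4921)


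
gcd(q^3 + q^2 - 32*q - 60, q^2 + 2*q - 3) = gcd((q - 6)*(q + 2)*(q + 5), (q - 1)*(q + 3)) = 1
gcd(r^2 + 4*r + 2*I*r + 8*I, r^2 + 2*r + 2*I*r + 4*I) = r + 2*I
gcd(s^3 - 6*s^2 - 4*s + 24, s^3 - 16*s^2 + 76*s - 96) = s^2 - 8*s + 12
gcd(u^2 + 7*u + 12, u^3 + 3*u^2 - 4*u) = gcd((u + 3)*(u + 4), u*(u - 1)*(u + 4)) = u + 4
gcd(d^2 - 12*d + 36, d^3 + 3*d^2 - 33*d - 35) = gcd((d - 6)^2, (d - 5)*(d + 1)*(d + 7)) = 1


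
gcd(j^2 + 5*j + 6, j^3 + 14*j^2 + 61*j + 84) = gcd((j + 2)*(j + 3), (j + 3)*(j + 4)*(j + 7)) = j + 3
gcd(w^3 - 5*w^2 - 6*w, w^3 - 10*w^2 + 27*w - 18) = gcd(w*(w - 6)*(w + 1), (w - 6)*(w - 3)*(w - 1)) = w - 6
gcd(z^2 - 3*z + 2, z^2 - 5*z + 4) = z - 1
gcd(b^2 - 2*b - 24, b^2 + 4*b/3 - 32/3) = b + 4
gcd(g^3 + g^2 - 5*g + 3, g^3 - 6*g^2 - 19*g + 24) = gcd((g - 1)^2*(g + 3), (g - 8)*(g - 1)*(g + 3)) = g^2 + 2*g - 3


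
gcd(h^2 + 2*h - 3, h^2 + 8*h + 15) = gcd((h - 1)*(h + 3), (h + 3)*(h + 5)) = h + 3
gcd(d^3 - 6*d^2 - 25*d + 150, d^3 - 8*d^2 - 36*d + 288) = d - 6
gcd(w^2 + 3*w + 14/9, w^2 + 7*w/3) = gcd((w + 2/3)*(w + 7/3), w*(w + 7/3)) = w + 7/3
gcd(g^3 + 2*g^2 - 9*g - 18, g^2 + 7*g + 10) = g + 2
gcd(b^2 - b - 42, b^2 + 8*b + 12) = b + 6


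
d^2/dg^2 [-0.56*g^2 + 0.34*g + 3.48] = -1.12000000000000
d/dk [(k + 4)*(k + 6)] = 2*k + 10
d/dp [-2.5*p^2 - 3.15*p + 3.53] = -5.0*p - 3.15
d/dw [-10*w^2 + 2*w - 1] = 2 - 20*w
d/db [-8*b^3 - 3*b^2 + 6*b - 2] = -24*b^2 - 6*b + 6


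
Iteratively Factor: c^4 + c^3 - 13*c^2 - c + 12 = (c + 4)*(c^3 - 3*c^2 - c + 3) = (c - 1)*(c + 4)*(c^2 - 2*c - 3) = (c - 1)*(c + 1)*(c + 4)*(c - 3)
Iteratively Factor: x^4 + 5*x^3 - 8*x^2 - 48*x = (x + 4)*(x^3 + x^2 - 12*x) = (x - 3)*(x + 4)*(x^2 + 4*x) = x*(x - 3)*(x + 4)*(x + 4)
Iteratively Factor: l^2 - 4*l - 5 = (l - 5)*(l + 1)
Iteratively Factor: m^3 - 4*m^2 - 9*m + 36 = (m + 3)*(m^2 - 7*m + 12) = (m - 3)*(m + 3)*(m - 4)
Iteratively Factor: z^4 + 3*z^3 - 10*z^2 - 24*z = (z + 2)*(z^3 + z^2 - 12*z) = z*(z + 2)*(z^2 + z - 12) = z*(z - 3)*(z + 2)*(z + 4)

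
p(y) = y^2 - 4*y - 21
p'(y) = 2*y - 4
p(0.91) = -23.81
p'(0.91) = -2.18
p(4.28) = -19.80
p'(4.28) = 4.56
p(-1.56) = -12.33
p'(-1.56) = -7.12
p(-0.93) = -16.42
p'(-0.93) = -5.86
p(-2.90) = -0.99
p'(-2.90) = -9.80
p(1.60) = -24.84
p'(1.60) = -0.80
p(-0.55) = -18.50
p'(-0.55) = -5.10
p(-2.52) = -4.57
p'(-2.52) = -9.04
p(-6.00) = 39.00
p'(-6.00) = -16.00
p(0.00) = -21.00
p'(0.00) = -4.00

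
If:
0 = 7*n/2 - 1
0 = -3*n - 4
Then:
No Solution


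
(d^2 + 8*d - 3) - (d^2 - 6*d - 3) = 14*d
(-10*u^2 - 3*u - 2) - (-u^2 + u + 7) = -9*u^2 - 4*u - 9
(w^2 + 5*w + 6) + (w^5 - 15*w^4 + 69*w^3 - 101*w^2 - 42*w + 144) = w^5 - 15*w^4 + 69*w^3 - 100*w^2 - 37*w + 150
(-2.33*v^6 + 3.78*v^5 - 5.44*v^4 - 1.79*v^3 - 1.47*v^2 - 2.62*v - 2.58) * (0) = 0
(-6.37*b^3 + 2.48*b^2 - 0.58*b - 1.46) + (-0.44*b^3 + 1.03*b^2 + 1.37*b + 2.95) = -6.81*b^3 + 3.51*b^2 + 0.79*b + 1.49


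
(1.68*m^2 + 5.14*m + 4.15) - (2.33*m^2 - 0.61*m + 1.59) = -0.65*m^2 + 5.75*m + 2.56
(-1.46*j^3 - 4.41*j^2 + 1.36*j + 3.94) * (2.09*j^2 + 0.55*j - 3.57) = -3.0514*j^5 - 10.0199*j^4 + 5.6291*j^3 + 24.7263*j^2 - 2.6882*j - 14.0658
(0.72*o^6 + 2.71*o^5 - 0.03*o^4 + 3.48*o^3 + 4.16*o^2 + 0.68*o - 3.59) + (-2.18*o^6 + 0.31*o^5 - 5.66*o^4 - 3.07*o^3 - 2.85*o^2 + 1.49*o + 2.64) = -1.46*o^6 + 3.02*o^5 - 5.69*o^4 + 0.41*o^3 + 1.31*o^2 + 2.17*o - 0.95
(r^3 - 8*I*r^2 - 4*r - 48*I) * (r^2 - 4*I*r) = r^5 - 12*I*r^4 - 36*r^3 - 32*I*r^2 - 192*r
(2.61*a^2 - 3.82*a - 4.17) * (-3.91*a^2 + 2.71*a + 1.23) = -10.2051*a^4 + 22.0093*a^3 + 9.1628*a^2 - 15.9993*a - 5.1291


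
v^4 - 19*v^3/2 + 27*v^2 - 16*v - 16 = (v - 4)^2*(v - 2)*(v + 1/2)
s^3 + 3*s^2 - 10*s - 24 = (s - 3)*(s + 2)*(s + 4)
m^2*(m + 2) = m^3 + 2*m^2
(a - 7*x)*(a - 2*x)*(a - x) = a^3 - 10*a^2*x + 23*a*x^2 - 14*x^3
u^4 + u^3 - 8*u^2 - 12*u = u*(u - 3)*(u + 2)^2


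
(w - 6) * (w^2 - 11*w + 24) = w^3 - 17*w^2 + 90*w - 144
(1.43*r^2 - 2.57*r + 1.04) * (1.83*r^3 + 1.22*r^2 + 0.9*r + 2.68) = 2.6169*r^5 - 2.9585*r^4 + 0.0548000000000002*r^3 + 2.7882*r^2 - 5.9516*r + 2.7872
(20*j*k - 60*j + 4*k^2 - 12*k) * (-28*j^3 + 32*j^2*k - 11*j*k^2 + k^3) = -560*j^4*k + 1680*j^4 + 528*j^3*k^2 - 1584*j^3*k - 92*j^2*k^3 + 276*j^2*k^2 - 24*j*k^4 + 72*j*k^3 + 4*k^5 - 12*k^4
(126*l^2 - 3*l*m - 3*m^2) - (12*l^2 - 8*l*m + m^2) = 114*l^2 + 5*l*m - 4*m^2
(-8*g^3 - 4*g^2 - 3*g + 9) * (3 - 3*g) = 24*g^4 - 12*g^3 - 3*g^2 - 36*g + 27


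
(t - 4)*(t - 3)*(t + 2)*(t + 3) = t^4 - 2*t^3 - 17*t^2 + 18*t + 72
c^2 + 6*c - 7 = (c - 1)*(c + 7)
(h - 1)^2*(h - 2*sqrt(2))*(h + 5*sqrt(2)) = h^4 - 2*h^3 + 3*sqrt(2)*h^3 - 19*h^2 - 6*sqrt(2)*h^2 + 3*sqrt(2)*h + 40*h - 20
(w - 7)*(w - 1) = w^2 - 8*w + 7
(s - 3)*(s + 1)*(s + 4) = s^3 + 2*s^2 - 11*s - 12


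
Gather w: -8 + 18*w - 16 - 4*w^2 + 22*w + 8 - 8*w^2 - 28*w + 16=-12*w^2 + 12*w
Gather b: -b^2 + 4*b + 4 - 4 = -b^2 + 4*b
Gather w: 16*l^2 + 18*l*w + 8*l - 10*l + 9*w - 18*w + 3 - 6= 16*l^2 - 2*l + w*(18*l - 9) - 3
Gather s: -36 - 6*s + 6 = -6*s - 30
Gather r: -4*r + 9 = 9 - 4*r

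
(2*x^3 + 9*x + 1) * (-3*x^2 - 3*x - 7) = -6*x^5 - 6*x^4 - 41*x^3 - 30*x^2 - 66*x - 7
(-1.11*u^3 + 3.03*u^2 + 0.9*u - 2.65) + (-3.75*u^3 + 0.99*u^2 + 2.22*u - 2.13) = -4.86*u^3 + 4.02*u^2 + 3.12*u - 4.78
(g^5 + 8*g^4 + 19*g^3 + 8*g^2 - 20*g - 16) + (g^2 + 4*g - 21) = g^5 + 8*g^4 + 19*g^3 + 9*g^2 - 16*g - 37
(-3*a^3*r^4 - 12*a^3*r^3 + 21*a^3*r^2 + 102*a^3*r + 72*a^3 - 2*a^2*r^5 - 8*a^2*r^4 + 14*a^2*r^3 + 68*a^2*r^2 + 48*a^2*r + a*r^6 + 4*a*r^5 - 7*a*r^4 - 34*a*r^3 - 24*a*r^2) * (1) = -3*a^3*r^4 - 12*a^3*r^3 + 21*a^3*r^2 + 102*a^3*r + 72*a^3 - 2*a^2*r^5 - 8*a^2*r^4 + 14*a^2*r^3 + 68*a^2*r^2 + 48*a^2*r + a*r^6 + 4*a*r^5 - 7*a*r^4 - 34*a*r^3 - 24*a*r^2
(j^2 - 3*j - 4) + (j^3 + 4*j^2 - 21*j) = j^3 + 5*j^2 - 24*j - 4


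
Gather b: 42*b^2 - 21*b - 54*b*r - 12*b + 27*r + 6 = 42*b^2 + b*(-54*r - 33) + 27*r + 6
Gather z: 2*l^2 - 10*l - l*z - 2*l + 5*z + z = 2*l^2 - 12*l + z*(6 - l)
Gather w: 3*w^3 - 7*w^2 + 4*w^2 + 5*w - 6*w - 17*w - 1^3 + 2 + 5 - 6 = 3*w^3 - 3*w^2 - 18*w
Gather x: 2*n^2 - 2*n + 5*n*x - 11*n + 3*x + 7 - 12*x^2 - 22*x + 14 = 2*n^2 - 13*n - 12*x^2 + x*(5*n - 19) + 21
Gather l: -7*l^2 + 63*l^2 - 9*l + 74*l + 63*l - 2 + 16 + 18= 56*l^2 + 128*l + 32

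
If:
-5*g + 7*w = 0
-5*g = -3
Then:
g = 3/5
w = 3/7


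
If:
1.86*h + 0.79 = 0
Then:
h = -0.42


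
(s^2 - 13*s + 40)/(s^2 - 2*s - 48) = (s - 5)/(s + 6)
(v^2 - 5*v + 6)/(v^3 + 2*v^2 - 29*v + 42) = 1/(v + 7)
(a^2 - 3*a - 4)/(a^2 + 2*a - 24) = (a + 1)/(a + 6)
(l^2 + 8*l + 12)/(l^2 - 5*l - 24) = (l^2 + 8*l + 12)/(l^2 - 5*l - 24)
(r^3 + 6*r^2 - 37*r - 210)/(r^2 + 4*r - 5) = (r^2 + r - 42)/(r - 1)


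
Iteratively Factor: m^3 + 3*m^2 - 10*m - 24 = (m + 2)*(m^2 + m - 12) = (m - 3)*(m + 2)*(m + 4)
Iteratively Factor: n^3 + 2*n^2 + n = (n)*(n^2 + 2*n + 1) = n*(n + 1)*(n + 1)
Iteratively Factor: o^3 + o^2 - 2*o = (o - 1)*(o^2 + 2*o) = (o - 1)*(o + 2)*(o)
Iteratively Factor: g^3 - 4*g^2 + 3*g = (g - 3)*(g^2 - g) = (g - 3)*(g - 1)*(g)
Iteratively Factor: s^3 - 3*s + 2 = (s - 1)*(s^2 + s - 2) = (s - 1)^2*(s + 2)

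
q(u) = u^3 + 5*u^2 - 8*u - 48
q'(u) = 3*u^2 + 10*u - 8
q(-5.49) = -18.85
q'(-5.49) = 27.52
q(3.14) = 7.14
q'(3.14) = 52.98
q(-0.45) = -43.48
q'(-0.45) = -11.89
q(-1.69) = -25.03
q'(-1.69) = -16.33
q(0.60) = -50.78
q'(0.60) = -0.92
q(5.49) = 224.25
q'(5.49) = 137.32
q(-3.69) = -0.64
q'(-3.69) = -4.05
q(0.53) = -50.69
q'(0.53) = -1.86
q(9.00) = 1014.00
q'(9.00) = 325.00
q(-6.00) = -36.00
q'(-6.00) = 40.00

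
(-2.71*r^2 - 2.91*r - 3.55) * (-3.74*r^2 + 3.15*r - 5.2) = 10.1354*r^4 + 2.3469*r^3 + 18.2025*r^2 + 3.9495*r + 18.46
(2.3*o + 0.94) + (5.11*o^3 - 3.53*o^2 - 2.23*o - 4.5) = 5.11*o^3 - 3.53*o^2 + 0.0699999999999998*o - 3.56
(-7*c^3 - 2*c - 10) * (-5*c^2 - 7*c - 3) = 35*c^5 + 49*c^4 + 31*c^3 + 64*c^2 + 76*c + 30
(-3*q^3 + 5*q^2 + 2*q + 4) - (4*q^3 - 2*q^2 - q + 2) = -7*q^3 + 7*q^2 + 3*q + 2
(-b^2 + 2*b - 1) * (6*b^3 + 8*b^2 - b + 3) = -6*b^5 + 4*b^4 + 11*b^3 - 13*b^2 + 7*b - 3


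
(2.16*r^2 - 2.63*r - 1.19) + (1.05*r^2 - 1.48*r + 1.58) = 3.21*r^2 - 4.11*r + 0.39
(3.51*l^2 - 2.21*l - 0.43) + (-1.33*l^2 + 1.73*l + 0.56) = 2.18*l^2 - 0.48*l + 0.13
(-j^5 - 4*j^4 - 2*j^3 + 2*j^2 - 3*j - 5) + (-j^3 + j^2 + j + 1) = -j^5 - 4*j^4 - 3*j^3 + 3*j^2 - 2*j - 4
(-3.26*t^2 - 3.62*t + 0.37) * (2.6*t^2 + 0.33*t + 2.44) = -8.476*t^4 - 10.4878*t^3 - 8.187*t^2 - 8.7107*t + 0.9028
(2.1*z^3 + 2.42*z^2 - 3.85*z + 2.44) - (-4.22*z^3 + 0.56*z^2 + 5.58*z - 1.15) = 6.32*z^3 + 1.86*z^2 - 9.43*z + 3.59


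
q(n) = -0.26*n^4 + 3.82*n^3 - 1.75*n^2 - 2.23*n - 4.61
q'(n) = -1.04*n^3 + 11.46*n^2 - 3.5*n - 2.23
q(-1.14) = -10.44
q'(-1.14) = 18.19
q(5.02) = 258.23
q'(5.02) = 137.43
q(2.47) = 27.09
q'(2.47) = 43.37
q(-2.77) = -108.36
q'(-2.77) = 117.50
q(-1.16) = -10.81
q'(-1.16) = 18.87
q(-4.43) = -461.31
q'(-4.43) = 328.59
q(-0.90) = -6.98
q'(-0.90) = 10.96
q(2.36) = 22.53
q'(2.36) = 39.67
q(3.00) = 55.03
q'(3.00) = 62.33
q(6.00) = 407.17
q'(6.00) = 164.69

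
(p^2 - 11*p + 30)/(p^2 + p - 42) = (p - 5)/(p + 7)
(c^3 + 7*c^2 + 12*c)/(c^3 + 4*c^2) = (c + 3)/c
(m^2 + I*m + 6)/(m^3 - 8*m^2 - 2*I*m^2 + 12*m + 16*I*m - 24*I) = (m + 3*I)/(m^2 - 8*m + 12)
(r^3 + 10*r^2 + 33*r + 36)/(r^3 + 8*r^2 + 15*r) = (r^2 + 7*r + 12)/(r*(r + 5))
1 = 1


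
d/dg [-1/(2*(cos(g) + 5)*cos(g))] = -(2*cos(g) + 5)*sin(g)/(2*(cos(g) + 5)^2*cos(g)^2)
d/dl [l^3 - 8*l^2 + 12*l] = 3*l^2 - 16*l + 12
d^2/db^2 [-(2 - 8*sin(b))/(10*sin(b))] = (sin(b)^2 - 2)/(5*sin(b)^3)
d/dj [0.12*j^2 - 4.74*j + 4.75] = 0.24*j - 4.74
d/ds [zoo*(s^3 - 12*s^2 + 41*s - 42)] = zoo*(s^2 + s + 1)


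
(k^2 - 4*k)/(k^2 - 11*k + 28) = k/(k - 7)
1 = 1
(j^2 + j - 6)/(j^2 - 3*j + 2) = (j + 3)/(j - 1)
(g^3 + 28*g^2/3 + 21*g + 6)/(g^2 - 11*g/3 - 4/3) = (g^2 + 9*g + 18)/(g - 4)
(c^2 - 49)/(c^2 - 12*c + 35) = (c + 7)/(c - 5)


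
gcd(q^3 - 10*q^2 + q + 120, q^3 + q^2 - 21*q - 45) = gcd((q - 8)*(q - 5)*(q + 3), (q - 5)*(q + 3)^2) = q^2 - 2*q - 15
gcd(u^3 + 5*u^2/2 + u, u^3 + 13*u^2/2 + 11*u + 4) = u^2 + 5*u/2 + 1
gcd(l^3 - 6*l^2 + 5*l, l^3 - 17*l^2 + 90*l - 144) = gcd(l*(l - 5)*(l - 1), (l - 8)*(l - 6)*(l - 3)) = 1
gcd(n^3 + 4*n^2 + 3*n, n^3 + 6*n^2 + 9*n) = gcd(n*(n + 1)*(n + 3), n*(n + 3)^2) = n^2 + 3*n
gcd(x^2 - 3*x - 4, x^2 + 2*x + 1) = x + 1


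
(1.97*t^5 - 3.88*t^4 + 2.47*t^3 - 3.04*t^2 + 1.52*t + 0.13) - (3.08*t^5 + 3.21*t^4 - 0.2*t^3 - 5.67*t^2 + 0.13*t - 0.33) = -1.11*t^5 - 7.09*t^4 + 2.67*t^3 + 2.63*t^2 + 1.39*t + 0.46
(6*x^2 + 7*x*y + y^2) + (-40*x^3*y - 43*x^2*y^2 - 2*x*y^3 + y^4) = -40*x^3*y - 43*x^2*y^2 + 6*x^2 - 2*x*y^3 + 7*x*y + y^4 + y^2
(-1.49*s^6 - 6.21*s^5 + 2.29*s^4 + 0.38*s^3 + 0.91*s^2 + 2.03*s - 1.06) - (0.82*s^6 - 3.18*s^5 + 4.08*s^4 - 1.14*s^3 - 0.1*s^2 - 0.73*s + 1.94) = -2.31*s^6 - 3.03*s^5 - 1.79*s^4 + 1.52*s^3 + 1.01*s^2 + 2.76*s - 3.0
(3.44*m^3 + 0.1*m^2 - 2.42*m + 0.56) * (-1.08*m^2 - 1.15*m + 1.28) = -3.7152*m^5 - 4.064*m^4 + 6.9018*m^3 + 2.3062*m^2 - 3.7416*m + 0.7168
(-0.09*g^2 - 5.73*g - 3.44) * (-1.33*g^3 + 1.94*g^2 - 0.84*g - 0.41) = 0.1197*g^5 + 7.4463*g^4 - 6.4654*g^3 - 1.8235*g^2 + 5.2389*g + 1.4104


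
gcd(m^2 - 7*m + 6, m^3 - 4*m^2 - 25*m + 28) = m - 1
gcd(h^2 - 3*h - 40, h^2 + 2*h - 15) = h + 5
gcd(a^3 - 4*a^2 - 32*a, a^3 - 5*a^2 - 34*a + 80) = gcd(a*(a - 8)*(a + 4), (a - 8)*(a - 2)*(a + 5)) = a - 8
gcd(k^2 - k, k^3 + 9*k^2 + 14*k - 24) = k - 1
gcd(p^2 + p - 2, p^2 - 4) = p + 2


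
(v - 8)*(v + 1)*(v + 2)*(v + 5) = v^4 - 47*v^2 - 126*v - 80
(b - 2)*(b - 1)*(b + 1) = b^3 - 2*b^2 - b + 2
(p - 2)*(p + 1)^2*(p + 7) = p^4 + 7*p^3 - 3*p^2 - 23*p - 14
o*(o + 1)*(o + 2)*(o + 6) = o^4 + 9*o^3 + 20*o^2 + 12*o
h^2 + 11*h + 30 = (h + 5)*(h + 6)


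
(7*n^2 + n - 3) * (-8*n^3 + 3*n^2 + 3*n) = -56*n^5 + 13*n^4 + 48*n^3 - 6*n^2 - 9*n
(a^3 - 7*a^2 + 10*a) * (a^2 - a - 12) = a^5 - 8*a^4 + 5*a^3 + 74*a^2 - 120*a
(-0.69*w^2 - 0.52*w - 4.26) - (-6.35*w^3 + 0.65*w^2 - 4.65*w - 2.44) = 6.35*w^3 - 1.34*w^2 + 4.13*w - 1.82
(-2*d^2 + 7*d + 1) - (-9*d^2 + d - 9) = 7*d^2 + 6*d + 10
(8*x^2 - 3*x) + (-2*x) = 8*x^2 - 5*x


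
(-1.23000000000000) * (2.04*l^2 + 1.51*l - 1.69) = -2.5092*l^2 - 1.8573*l + 2.0787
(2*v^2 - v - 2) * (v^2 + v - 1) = 2*v^4 + v^3 - 5*v^2 - v + 2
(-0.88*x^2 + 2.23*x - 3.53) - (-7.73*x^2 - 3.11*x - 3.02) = 6.85*x^2 + 5.34*x - 0.51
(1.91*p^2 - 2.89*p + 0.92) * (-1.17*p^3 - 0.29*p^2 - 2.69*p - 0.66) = -2.2347*p^5 + 2.8274*p^4 - 5.3762*p^3 + 6.2467*p^2 - 0.5674*p - 0.6072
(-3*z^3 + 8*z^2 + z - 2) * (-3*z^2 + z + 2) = 9*z^5 - 27*z^4 - z^3 + 23*z^2 - 4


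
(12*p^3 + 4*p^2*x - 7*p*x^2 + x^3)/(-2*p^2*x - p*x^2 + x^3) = (-6*p + x)/x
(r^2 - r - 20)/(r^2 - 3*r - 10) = (r + 4)/(r + 2)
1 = 1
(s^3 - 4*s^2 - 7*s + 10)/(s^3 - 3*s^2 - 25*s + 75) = (s^2 + s - 2)/(s^2 + 2*s - 15)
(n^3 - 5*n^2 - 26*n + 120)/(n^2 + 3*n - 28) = (n^2 - n - 30)/(n + 7)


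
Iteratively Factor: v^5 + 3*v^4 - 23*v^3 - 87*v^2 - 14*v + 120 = (v - 5)*(v^4 + 8*v^3 + 17*v^2 - 2*v - 24) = (v - 5)*(v + 4)*(v^3 + 4*v^2 + v - 6) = (v - 5)*(v + 3)*(v + 4)*(v^2 + v - 2) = (v - 5)*(v + 2)*(v + 3)*(v + 4)*(v - 1)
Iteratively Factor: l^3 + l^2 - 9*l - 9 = (l + 1)*(l^2 - 9) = (l - 3)*(l + 1)*(l + 3)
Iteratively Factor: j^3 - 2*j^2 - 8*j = (j)*(j^2 - 2*j - 8) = j*(j + 2)*(j - 4)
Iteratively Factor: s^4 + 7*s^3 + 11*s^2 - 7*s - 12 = (s + 1)*(s^3 + 6*s^2 + 5*s - 12) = (s + 1)*(s + 3)*(s^2 + 3*s - 4) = (s - 1)*(s + 1)*(s + 3)*(s + 4)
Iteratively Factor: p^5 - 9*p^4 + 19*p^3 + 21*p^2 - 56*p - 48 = (p - 4)*(p^4 - 5*p^3 - p^2 + 17*p + 12) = (p - 4)*(p + 1)*(p^3 - 6*p^2 + 5*p + 12) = (p - 4)*(p - 3)*(p + 1)*(p^2 - 3*p - 4) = (p - 4)^2*(p - 3)*(p + 1)*(p + 1)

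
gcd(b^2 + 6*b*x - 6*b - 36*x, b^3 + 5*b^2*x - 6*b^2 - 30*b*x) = b - 6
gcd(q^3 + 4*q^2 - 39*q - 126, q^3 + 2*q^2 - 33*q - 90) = q^2 - 3*q - 18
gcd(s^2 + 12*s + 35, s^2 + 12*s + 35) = s^2 + 12*s + 35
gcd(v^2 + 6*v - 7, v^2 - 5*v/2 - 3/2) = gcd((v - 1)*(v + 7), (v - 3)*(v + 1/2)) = 1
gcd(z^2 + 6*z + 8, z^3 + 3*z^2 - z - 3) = 1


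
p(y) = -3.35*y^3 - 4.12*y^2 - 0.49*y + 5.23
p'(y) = -10.05*y^2 - 8.24*y - 0.49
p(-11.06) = 4038.89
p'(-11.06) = -1138.71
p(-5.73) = 503.01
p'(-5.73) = -283.25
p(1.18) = -6.59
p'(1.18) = -24.21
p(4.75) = -449.08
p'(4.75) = -266.38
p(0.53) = 3.31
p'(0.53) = -7.68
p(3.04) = -128.45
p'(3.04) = -118.42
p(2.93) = -115.84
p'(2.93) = -110.91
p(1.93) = -35.15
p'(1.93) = -53.83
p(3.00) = -123.77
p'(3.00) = -115.66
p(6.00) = -869.63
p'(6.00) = -411.73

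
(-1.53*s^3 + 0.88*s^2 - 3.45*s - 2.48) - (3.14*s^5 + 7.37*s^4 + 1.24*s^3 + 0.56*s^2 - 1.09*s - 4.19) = -3.14*s^5 - 7.37*s^4 - 2.77*s^3 + 0.32*s^2 - 2.36*s + 1.71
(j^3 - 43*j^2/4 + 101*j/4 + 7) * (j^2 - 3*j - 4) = j^5 - 55*j^4/4 + 107*j^3/2 - 103*j^2/4 - 122*j - 28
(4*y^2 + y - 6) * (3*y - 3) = 12*y^3 - 9*y^2 - 21*y + 18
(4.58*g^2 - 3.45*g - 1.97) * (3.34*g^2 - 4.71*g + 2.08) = 15.2972*g^4 - 33.0948*g^3 + 19.1961*g^2 + 2.1027*g - 4.0976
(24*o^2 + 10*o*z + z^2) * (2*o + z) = 48*o^3 + 44*o^2*z + 12*o*z^2 + z^3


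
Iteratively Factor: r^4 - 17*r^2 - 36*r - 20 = (r + 2)*(r^3 - 2*r^2 - 13*r - 10) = (r + 2)^2*(r^2 - 4*r - 5) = (r - 5)*(r + 2)^2*(r + 1)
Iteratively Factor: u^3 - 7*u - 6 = (u - 3)*(u^2 + 3*u + 2) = (u - 3)*(u + 2)*(u + 1)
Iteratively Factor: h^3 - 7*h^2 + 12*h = (h - 4)*(h^2 - 3*h) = h*(h - 4)*(h - 3)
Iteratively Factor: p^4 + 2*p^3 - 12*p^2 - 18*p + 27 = (p + 3)*(p^3 - p^2 - 9*p + 9) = (p + 3)^2*(p^2 - 4*p + 3) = (p - 1)*(p + 3)^2*(p - 3)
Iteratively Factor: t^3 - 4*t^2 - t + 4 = (t + 1)*(t^2 - 5*t + 4) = (t - 1)*(t + 1)*(t - 4)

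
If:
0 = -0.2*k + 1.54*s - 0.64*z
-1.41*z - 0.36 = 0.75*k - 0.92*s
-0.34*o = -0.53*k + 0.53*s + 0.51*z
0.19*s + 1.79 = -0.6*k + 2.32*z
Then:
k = -1.29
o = -2.69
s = 0.02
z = 0.44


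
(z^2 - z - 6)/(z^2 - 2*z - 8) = (z - 3)/(z - 4)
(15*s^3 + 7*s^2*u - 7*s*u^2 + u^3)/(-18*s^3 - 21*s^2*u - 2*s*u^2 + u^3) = (-15*s^2 + 8*s*u - u^2)/(18*s^2 + 3*s*u - u^2)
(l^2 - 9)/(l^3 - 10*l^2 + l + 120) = (l - 3)/(l^2 - 13*l + 40)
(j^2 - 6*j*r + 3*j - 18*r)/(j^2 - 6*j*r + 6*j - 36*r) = (j + 3)/(j + 6)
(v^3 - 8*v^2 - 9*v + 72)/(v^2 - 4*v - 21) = (v^2 - 11*v + 24)/(v - 7)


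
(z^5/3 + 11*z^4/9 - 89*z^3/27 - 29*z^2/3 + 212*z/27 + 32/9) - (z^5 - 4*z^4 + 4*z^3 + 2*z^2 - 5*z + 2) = -2*z^5/3 + 47*z^4/9 - 197*z^3/27 - 35*z^2/3 + 347*z/27 + 14/9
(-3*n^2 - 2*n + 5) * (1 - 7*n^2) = 21*n^4 + 14*n^3 - 38*n^2 - 2*n + 5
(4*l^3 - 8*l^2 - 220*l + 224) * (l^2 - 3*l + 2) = 4*l^5 - 20*l^4 - 188*l^3 + 868*l^2 - 1112*l + 448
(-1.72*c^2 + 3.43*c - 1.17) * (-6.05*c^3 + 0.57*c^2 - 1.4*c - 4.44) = 10.406*c^5 - 21.7319*c^4 + 11.4416*c^3 + 2.1679*c^2 - 13.5912*c + 5.1948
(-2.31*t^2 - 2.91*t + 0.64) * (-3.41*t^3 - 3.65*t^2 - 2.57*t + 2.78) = 7.8771*t^5 + 18.3546*t^4 + 14.3758*t^3 - 1.2791*t^2 - 9.7346*t + 1.7792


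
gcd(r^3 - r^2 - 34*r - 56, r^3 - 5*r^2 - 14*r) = r^2 - 5*r - 14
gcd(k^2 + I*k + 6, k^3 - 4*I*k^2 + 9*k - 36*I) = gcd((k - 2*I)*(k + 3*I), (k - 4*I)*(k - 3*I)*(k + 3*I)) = k + 3*I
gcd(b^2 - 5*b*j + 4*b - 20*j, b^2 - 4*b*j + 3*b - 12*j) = 1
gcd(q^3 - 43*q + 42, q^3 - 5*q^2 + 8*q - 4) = q - 1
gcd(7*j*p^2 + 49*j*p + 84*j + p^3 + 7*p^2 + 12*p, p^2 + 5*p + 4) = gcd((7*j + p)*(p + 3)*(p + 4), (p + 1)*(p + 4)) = p + 4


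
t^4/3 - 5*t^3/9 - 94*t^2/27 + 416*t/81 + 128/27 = (t/3 + 1)*(t - 8/3)^2*(t + 2/3)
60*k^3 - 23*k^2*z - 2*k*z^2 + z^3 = (-4*k + z)*(-3*k + z)*(5*k + z)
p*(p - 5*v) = p^2 - 5*p*v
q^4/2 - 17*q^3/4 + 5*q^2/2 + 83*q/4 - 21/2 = (q/2 + 1)*(q - 7)*(q - 3)*(q - 1/2)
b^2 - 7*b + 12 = (b - 4)*(b - 3)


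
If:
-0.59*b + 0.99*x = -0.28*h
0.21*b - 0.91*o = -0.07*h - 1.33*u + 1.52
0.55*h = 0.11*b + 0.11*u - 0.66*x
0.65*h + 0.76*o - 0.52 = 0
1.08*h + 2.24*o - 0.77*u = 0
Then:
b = -0.42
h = 0.70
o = 0.09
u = 1.23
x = -0.45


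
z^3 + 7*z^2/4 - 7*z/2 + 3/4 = (z - 1)*(z - 1/4)*(z + 3)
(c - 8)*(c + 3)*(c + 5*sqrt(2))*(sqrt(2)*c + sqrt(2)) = sqrt(2)*c^4 - 4*sqrt(2)*c^3 + 10*c^3 - 29*sqrt(2)*c^2 - 40*c^2 - 290*c - 24*sqrt(2)*c - 240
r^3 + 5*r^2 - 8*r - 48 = (r - 3)*(r + 4)^2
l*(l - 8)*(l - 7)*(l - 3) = l^4 - 18*l^3 + 101*l^2 - 168*l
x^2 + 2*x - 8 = (x - 2)*(x + 4)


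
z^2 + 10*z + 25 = (z + 5)^2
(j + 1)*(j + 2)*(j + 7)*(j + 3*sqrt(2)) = j^4 + 3*sqrt(2)*j^3 + 10*j^3 + 23*j^2 + 30*sqrt(2)*j^2 + 14*j + 69*sqrt(2)*j + 42*sqrt(2)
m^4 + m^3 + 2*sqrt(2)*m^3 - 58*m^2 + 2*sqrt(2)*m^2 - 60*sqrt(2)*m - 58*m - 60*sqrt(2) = (m + 1)*(m - 5*sqrt(2))*(m + sqrt(2))*(m + 6*sqrt(2))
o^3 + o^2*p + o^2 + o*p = o*(o + 1)*(o + p)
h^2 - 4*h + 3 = (h - 3)*(h - 1)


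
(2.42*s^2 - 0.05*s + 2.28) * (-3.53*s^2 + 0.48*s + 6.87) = -8.5426*s^4 + 1.3381*s^3 + 8.553*s^2 + 0.7509*s + 15.6636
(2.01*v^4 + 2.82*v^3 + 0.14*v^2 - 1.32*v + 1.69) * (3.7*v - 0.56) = 7.437*v^5 + 9.3084*v^4 - 1.0612*v^3 - 4.9624*v^2 + 6.9922*v - 0.9464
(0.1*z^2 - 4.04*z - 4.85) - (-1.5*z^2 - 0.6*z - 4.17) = 1.6*z^2 - 3.44*z - 0.68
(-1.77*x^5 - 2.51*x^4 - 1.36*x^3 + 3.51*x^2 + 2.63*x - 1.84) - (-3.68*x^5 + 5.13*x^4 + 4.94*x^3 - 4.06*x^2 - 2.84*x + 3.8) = 1.91*x^5 - 7.64*x^4 - 6.3*x^3 + 7.57*x^2 + 5.47*x - 5.64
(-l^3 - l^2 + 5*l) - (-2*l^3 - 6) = l^3 - l^2 + 5*l + 6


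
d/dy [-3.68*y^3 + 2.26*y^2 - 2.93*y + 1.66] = -11.04*y^2 + 4.52*y - 2.93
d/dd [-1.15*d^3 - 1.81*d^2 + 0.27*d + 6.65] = -3.45*d^2 - 3.62*d + 0.27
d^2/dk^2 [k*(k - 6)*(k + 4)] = 6*k - 4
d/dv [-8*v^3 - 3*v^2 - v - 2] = -24*v^2 - 6*v - 1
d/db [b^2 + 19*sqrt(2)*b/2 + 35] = 2*b + 19*sqrt(2)/2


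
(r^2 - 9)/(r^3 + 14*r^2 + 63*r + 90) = (r - 3)/(r^2 + 11*r + 30)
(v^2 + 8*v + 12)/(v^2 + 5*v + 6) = (v + 6)/(v + 3)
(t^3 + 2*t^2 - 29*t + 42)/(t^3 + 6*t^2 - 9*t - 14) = (t - 3)/(t + 1)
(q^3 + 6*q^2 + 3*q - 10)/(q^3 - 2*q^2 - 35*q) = (q^2 + q - 2)/(q*(q - 7))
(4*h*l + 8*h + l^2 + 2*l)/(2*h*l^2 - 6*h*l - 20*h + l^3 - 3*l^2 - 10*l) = (4*h + l)/(2*h*l - 10*h + l^2 - 5*l)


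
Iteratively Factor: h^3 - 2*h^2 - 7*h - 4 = (h + 1)*(h^2 - 3*h - 4) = (h - 4)*(h + 1)*(h + 1)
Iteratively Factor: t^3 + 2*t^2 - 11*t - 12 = (t + 1)*(t^2 + t - 12) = (t - 3)*(t + 1)*(t + 4)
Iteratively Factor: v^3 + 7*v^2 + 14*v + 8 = (v + 1)*(v^2 + 6*v + 8) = (v + 1)*(v + 2)*(v + 4)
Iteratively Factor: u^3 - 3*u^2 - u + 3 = (u - 3)*(u^2 - 1) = (u - 3)*(u - 1)*(u + 1)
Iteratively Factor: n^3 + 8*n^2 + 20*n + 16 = (n + 4)*(n^2 + 4*n + 4) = (n + 2)*(n + 4)*(n + 2)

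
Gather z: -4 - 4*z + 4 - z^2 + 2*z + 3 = -z^2 - 2*z + 3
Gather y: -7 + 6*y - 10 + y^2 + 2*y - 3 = y^2 + 8*y - 20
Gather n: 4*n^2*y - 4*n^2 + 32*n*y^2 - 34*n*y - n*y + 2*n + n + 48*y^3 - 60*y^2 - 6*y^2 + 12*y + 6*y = n^2*(4*y - 4) + n*(32*y^2 - 35*y + 3) + 48*y^3 - 66*y^2 + 18*y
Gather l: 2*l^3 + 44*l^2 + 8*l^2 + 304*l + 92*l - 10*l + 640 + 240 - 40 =2*l^3 + 52*l^2 + 386*l + 840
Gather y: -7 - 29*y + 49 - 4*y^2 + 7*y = -4*y^2 - 22*y + 42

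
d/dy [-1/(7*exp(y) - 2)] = 7*exp(y)/(7*exp(y) - 2)^2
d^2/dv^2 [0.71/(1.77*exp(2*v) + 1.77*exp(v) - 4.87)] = (0.71*(3.54*exp(v) + 1.77)*(7.08*exp(v) + 3.54)*exp(v) - (5.0268*exp(v) + 1.2567)*(1.77*exp(2*v) + 1.77*exp(v) - 4.87))*exp(v)/(1.77*exp(2*v) + 1.77*exp(v) - 4.87)^3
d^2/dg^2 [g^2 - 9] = 2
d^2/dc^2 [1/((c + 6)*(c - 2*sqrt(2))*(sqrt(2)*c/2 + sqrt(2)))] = 2*sqrt(2)*((c + 2)^2*(c + 6)^2 + (c + 2)^2*(c + 6)*(c - 2*sqrt(2)) + (c + 2)^2*(c - 2*sqrt(2))^2 + (c + 2)*(c + 6)^2*(c - 2*sqrt(2)) + (c + 2)*(c + 6)*(c - 2*sqrt(2))^2 + (c + 6)^2*(c - 2*sqrt(2))^2)/((c + 2)^3*(c + 6)^3*(c - 2*sqrt(2))^3)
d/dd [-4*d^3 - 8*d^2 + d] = -12*d^2 - 16*d + 1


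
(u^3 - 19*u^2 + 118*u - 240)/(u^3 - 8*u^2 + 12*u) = (u^2 - 13*u + 40)/(u*(u - 2))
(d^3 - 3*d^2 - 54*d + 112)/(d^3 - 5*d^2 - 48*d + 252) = (d^2 - 10*d + 16)/(d^2 - 12*d + 36)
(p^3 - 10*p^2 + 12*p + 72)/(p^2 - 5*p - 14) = (p^2 - 12*p + 36)/(p - 7)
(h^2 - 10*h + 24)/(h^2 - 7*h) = (h^2 - 10*h + 24)/(h*(h - 7))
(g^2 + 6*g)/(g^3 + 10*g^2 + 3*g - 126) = g/(g^2 + 4*g - 21)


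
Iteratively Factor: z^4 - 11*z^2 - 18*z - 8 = (z - 4)*(z^3 + 4*z^2 + 5*z + 2) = (z - 4)*(z + 2)*(z^2 + 2*z + 1) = (z - 4)*(z + 1)*(z + 2)*(z + 1)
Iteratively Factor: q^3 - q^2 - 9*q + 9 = (q + 3)*(q^2 - 4*q + 3) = (q - 1)*(q + 3)*(q - 3)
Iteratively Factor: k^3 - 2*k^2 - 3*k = (k - 3)*(k^2 + k) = k*(k - 3)*(k + 1)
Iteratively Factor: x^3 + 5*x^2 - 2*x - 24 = (x - 2)*(x^2 + 7*x + 12) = (x - 2)*(x + 4)*(x + 3)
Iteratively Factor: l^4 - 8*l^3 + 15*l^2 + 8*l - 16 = (l - 4)*(l^3 - 4*l^2 - l + 4) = (l - 4)*(l + 1)*(l^2 - 5*l + 4) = (l - 4)^2*(l + 1)*(l - 1)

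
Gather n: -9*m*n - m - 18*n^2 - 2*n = -m - 18*n^2 + n*(-9*m - 2)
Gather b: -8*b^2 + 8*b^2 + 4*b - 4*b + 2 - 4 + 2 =0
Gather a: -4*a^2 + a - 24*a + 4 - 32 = -4*a^2 - 23*a - 28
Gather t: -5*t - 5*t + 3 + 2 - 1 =4 - 10*t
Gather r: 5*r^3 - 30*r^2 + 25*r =5*r^3 - 30*r^2 + 25*r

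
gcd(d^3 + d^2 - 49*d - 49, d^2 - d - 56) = d + 7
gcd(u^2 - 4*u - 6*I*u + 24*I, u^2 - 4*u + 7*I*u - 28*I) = u - 4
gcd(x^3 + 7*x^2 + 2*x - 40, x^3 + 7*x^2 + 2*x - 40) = x^3 + 7*x^2 + 2*x - 40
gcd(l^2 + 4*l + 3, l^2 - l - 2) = l + 1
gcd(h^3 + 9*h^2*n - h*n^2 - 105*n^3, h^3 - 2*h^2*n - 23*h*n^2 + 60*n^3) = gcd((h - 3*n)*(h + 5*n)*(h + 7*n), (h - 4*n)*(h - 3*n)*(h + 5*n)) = h^2 + 2*h*n - 15*n^2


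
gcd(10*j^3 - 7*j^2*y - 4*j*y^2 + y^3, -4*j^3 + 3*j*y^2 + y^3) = -2*j^2 + j*y + y^2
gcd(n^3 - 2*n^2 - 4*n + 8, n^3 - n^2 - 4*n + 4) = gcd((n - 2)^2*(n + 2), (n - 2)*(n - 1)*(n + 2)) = n^2 - 4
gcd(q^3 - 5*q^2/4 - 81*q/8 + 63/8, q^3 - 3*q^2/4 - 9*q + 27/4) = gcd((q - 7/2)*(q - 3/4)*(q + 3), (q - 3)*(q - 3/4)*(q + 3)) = q^2 + 9*q/4 - 9/4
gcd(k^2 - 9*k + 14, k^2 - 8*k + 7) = k - 7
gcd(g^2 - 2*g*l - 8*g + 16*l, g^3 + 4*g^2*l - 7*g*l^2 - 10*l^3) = g - 2*l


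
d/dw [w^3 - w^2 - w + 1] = 3*w^2 - 2*w - 1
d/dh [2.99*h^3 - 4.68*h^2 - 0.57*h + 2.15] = 8.97*h^2 - 9.36*h - 0.57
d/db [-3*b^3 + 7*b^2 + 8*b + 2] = -9*b^2 + 14*b + 8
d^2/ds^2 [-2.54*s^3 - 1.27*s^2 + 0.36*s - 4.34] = -15.24*s - 2.54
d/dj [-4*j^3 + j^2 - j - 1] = -12*j^2 + 2*j - 1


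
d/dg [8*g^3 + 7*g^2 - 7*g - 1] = 24*g^2 + 14*g - 7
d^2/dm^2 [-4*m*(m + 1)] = -8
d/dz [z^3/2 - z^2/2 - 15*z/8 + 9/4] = 3*z^2/2 - z - 15/8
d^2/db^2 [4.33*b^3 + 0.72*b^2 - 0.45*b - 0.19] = 25.98*b + 1.44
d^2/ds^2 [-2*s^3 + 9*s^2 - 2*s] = 18 - 12*s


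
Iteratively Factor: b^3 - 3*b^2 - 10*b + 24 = (b - 4)*(b^2 + b - 6) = (b - 4)*(b + 3)*(b - 2)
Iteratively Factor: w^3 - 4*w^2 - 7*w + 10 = (w + 2)*(w^2 - 6*w + 5) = (w - 1)*(w + 2)*(w - 5)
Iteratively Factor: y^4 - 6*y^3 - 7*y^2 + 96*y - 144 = (y - 3)*(y^3 - 3*y^2 - 16*y + 48) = (y - 4)*(y - 3)*(y^2 + y - 12) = (y - 4)*(y - 3)^2*(y + 4)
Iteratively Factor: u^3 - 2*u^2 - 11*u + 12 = (u + 3)*(u^2 - 5*u + 4) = (u - 4)*(u + 3)*(u - 1)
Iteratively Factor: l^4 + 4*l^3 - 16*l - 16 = (l + 2)*(l^3 + 2*l^2 - 4*l - 8) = (l + 2)^2*(l^2 - 4) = (l + 2)^3*(l - 2)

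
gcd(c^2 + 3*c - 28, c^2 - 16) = c - 4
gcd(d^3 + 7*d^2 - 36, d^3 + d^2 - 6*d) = d^2 + d - 6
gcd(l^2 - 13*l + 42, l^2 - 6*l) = l - 6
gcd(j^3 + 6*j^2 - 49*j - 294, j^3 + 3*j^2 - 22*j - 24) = j + 6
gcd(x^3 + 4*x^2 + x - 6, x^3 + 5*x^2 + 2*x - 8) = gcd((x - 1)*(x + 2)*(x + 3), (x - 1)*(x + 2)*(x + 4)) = x^2 + x - 2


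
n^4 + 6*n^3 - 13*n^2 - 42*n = n*(n - 3)*(n + 2)*(n + 7)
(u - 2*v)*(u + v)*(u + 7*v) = u^3 + 6*u^2*v - 9*u*v^2 - 14*v^3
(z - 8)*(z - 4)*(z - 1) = z^3 - 13*z^2 + 44*z - 32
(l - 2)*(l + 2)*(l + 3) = l^3 + 3*l^2 - 4*l - 12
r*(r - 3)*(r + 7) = r^3 + 4*r^2 - 21*r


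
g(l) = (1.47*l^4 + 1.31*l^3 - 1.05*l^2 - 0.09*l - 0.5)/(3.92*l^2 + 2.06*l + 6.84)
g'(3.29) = 2.54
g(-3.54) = 3.27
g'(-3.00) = -2.03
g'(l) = (-7.84*l - 2.06)*(1.47*l^4 + 1.31*l^3 - 1.05*l^2 - 0.09*l - 0.5)/(3.92*l^2 + 2.06*l + 6.84)^2 + (5.88*l^3 + 3.93*l^2 - 2.1*l - 0.09)/(3.92*l^2 + 2.06*l + 6.84) = (11.5248*l^5 + 14.2198*l^4 + 45.6164*l^3 + 25.071*l^2 - 10.444*l + 0.4144)/(15.3664*l^4 + 16.1504*l^3 + 57.8692*l^2 + 28.1808*l + 46.7856)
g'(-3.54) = -2.47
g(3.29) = 3.69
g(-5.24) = 8.59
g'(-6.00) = -4.35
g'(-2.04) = -1.18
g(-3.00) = 2.06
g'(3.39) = 2.62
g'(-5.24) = -3.78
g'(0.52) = 0.12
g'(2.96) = 2.27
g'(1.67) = 1.17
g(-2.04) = 0.51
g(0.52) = -0.06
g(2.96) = 2.89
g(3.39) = 3.95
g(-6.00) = 11.68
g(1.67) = 0.66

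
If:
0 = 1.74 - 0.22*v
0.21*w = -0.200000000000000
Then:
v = 7.91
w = -0.95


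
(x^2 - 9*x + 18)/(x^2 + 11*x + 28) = (x^2 - 9*x + 18)/(x^2 + 11*x + 28)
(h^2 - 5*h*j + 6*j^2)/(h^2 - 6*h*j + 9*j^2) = (h - 2*j)/(h - 3*j)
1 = 1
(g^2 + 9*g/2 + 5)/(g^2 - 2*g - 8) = (g + 5/2)/(g - 4)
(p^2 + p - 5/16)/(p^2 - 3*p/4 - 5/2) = (p - 1/4)/(p - 2)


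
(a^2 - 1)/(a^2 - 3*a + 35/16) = 16*(a^2 - 1)/(16*a^2 - 48*a + 35)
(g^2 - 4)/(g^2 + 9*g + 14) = (g - 2)/(g + 7)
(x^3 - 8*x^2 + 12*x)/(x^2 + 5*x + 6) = x*(x^2 - 8*x + 12)/(x^2 + 5*x + 6)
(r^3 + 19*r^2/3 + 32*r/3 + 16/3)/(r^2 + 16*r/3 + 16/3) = r + 1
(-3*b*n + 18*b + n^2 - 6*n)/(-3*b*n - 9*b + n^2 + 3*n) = (n - 6)/(n + 3)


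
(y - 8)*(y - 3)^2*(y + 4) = y^4 - 10*y^3 + y^2 + 156*y - 288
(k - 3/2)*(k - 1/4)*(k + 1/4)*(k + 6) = k^4 + 9*k^3/2 - 145*k^2/16 - 9*k/32 + 9/16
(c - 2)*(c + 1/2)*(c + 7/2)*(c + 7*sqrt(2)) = c^4 + 2*c^3 + 7*sqrt(2)*c^3 - 25*c^2/4 + 14*sqrt(2)*c^2 - 175*sqrt(2)*c/4 - 7*c/2 - 49*sqrt(2)/2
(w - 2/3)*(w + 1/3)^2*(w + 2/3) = w^4 + 2*w^3/3 - w^2/3 - 8*w/27 - 4/81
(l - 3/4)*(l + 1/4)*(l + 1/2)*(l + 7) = l^4 + 7*l^3 - 7*l^2/16 - 101*l/32 - 21/32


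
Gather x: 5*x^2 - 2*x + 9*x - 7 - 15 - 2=5*x^2 + 7*x - 24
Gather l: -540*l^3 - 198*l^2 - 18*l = -540*l^3 - 198*l^2 - 18*l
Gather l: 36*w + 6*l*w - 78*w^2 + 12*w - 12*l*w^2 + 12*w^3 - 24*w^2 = l*(-12*w^2 + 6*w) + 12*w^3 - 102*w^2 + 48*w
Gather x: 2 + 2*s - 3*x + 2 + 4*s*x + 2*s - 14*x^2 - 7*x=4*s - 14*x^2 + x*(4*s - 10) + 4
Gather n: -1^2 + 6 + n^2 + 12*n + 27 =n^2 + 12*n + 32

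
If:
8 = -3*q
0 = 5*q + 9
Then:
No Solution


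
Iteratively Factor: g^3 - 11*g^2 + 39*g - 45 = (g - 3)*(g^2 - 8*g + 15) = (g - 5)*(g - 3)*(g - 3)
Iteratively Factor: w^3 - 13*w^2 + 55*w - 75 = (w - 5)*(w^2 - 8*w + 15) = (w - 5)*(w - 3)*(w - 5)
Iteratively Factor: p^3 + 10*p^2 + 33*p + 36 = (p + 4)*(p^2 + 6*p + 9) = (p + 3)*(p + 4)*(p + 3)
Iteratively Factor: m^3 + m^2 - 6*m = (m)*(m^2 + m - 6) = m*(m - 2)*(m + 3)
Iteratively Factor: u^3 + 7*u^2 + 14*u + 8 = (u + 2)*(u^2 + 5*u + 4) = (u + 2)*(u + 4)*(u + 1)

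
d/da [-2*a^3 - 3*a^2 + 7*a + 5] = -6*a^2 - 6*a + 7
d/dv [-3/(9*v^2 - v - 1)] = 3*(18*v - 1)/(-9*v^2 + v + 1)^2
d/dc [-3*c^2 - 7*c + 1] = -6*c - 7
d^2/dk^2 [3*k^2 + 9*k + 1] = 6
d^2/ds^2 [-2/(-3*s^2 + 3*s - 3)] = 4*(-s^2 + s + (2*s - 1)^2 - 1)/(3*(s^2 - s + 1)^3)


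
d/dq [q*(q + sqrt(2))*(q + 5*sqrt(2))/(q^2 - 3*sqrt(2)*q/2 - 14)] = 2*(q^4 - 3*sqrt(2)*q^3 - 70*q^2 - 168*sqrt(2)*q - 140)/(2*q^4 - 6*sqrt(2)*q^3 - 47*q^2 + 84*sqrt(2)*q + 392)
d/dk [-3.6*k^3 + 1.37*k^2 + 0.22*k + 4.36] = -10.8*k^2 + 2.74*k + 0.22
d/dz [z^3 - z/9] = 3*z^2 - 1/9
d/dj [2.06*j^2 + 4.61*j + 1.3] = 4.12*j + 4.61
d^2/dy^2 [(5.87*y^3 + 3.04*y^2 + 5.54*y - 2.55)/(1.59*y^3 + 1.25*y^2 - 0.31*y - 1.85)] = (5.6843418860808e-14*y^7 - 7.96240199999994*y^6 + 101.393982*y^5 + 204.894396*y^4 + 97.507036*y^3 + 241.56471*y^2 + 158.33175*y + 2.17056)/(4.019679*y^9 + 9.480375*y^8 + 5.101992*y^7 - 15.77458*y^6 - 23.055978*y^5 - 2.84031*y^4 + 20.596784*y^3 + 12.30102*y^2 - 3.182925*y - 6.331625)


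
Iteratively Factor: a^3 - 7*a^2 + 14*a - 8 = (a - 4)*(a^2 - 3*a + 2) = (a - 4)*(a - 2)*(a - 1)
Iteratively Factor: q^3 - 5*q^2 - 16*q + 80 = (q - 5)*(q^2 - 16) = (q - 5)*(q - 4)*(q + 4)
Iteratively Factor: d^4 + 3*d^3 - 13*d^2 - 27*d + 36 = (d + 3)*(d^3 - 13*d + 12) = (d + 3)*(d + 4)*(d^2 - 4*d + 3) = (d - 3)*(d + 3)*(d + 4)*(d - 1)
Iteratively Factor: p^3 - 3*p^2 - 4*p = (p + 1)*(p^2 - 4*p) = p*(p + 1)*(p - 4)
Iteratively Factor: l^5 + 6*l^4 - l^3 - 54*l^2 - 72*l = (l + 2)*(l^4 + 4*l^3 - 9*l^2 - 36*l) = (l + 2)*(l + 3)*(l^3 + l^2 - 12*l) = (l - 3)*(l + 2)*(l + 3)*(l^2 + 4*l) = l*(l - 3)*(l + 2)*(l + 3)*(l + 4)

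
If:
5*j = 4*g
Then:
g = 5*j/4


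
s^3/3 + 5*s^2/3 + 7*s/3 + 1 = (s/3 + 1/3)*(s + 1)*(s + 3)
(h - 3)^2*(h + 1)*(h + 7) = h^4 + 2*h^3 - 32*h^2 + 30*h + 63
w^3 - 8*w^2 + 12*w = w*(w - 6)*(w - 2)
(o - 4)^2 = o^2 - 8*o + 16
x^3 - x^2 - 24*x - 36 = (x - 6)*(x + 2)*(x + 3)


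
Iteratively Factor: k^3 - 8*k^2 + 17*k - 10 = (k - 2)*(k^2 - 6*k + 5) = (k - 2)*(k - 1)*(k - 5)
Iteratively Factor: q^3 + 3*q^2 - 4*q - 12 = (q + 3)*(q^2 - 4) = (q - 2)*(q + 3)*(q + 2)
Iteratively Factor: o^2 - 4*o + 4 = (o - 2)*(o - 2)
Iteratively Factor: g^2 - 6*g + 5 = (g - 5)*(g - 1)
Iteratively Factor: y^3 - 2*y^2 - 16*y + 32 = (y + 4)*(y^2 - 6*y + 8) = (y - 2)*(y + 4)*(y - 4)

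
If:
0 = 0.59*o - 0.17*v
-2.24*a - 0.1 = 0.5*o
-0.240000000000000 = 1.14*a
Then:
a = -0.21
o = 0.74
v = 2.58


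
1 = 1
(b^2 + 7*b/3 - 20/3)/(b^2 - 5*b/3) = (b + 4)/b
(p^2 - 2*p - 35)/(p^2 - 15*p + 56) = (p + 5)/(p - 8)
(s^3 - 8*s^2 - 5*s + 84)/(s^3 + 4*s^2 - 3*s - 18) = (s^2 - 11*s + 28)/(s^2 + s - 6)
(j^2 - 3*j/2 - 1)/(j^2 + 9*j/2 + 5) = (2*j^2 - 3*j - 2)/(2*j^2 + 9*j + 10)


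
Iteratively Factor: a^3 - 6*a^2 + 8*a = (a - 4)*(a^2 - 2*a) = a*(a - 4)*(a - 2)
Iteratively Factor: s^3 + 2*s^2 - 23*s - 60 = (s + 4)*(s^2 - 2*s - 15) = (s + 3)*(s + 4)*(s - 5)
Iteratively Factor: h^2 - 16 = (h - 4)*(h + 4)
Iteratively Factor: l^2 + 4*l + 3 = (l + 1)*(l + 3)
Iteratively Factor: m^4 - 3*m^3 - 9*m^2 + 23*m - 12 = (m - 1)*(m^3 - 2*m^2 - 11*m + 12) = (m - 1)*(m + 3)*(m^2 - 5*m + 4) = (m - 4)*(m - 1)*(m + 3)*(m - 1)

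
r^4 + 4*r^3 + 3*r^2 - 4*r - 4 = (r - 1)*(r + 1)*(r + 2)^2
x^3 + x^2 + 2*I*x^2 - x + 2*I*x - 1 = (x + 1)*(x + I)^2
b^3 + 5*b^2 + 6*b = b*(b + 2)*(b + 3)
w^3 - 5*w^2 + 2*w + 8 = (w - 4)*(w - 2)*(w + 1)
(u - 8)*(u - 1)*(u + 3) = u^3 - 6*u^2 - 19*u + 24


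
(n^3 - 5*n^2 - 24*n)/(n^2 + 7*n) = (n^2 - 5*n - 24)/(n + 7)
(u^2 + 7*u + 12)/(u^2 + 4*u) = (u + 3)/u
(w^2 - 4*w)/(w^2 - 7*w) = (w - 4)/(w - 7)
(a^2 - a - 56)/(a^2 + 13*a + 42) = (a - 8)/(a + 6)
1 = 1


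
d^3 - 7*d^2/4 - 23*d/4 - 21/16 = (d - 7/2)*(d + 1/4)*(d + 3/2)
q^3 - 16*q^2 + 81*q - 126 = (q - 7)*(q - 6)*(q - 3)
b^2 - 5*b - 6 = (b - 6)*(b + 1)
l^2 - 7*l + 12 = (l - 4)*(l - 3)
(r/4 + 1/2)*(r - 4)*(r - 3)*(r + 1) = r^4/4 - r^3 - 7*r^2/4 + 11*r/2 + 6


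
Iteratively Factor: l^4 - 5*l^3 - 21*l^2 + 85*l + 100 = (l + 1)*(l^3 - 6*l^2 - 15*l + 100) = (l - 5)*(l + 1)*(l^2 - l - 20) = (l - 5)^2*(l + 1)*(l + 4)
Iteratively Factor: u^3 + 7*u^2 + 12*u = (u)*(u^2 + 7*u + 12) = u*(u + 3)*(u + 4)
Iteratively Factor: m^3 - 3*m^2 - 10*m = (m - 5)*(m^2 + 2*m) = (m - 5)*(m + 2)*(m)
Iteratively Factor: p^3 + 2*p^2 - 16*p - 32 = (p - 4)*(p^2 + 6*p + 8) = (p - 4)*(p + 4)*(p + 2)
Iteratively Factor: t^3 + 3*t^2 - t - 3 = (t + 3)*(t^2 - 1) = (t - 1)*(t + 3)*(t + 1)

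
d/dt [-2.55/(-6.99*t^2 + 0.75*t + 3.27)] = (1.9125 - 35.649*t)/(-6.99*t^2 + 0.75*t + 3.27)^2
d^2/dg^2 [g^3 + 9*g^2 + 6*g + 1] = 6*g + 18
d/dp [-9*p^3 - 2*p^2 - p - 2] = -27*p^2 - 4*p - 1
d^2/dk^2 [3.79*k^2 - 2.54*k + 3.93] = 7.58000000000000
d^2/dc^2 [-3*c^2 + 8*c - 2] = -6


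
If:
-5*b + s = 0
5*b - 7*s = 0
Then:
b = 0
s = 0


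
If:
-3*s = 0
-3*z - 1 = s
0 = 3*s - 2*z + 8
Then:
No Solution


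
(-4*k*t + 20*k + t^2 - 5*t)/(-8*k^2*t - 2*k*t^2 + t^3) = (t - 5)/(t*(2*k + t))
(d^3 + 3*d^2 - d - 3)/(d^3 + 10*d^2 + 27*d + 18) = (d - 1)/(d + 6)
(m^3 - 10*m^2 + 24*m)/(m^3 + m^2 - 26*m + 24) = m*(m - 6)/(m^2 + 5*m - 6)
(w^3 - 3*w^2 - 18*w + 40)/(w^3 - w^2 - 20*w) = (w - 2)/w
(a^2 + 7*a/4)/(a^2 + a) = (a + 7/4)/(a + 1)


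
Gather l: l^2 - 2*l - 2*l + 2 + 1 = l^2 - 4*l + 3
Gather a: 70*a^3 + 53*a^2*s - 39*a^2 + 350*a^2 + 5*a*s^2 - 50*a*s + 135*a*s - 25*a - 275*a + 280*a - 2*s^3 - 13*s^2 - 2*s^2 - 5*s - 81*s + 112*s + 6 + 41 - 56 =70*a^3 + a^2*(53*s + 311) + a*(5*s^2 + 85*s - 20) - 2*s^3 - 15*s^2 + 26*s - 9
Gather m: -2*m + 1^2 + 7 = 8 - 2*m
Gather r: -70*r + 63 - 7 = 56 - 70*r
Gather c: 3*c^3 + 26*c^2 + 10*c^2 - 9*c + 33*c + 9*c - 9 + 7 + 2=3*c^3 + 36*c^2 + 33*c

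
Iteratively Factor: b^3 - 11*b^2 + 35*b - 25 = (b - 5)*(b^2 - 6*b + 5) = (b - 5)*(b - 1)*(b - 5)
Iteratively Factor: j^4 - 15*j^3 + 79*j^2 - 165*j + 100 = (j - 5)*(j^3 - 10*j^2 + 29*j - 20) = (j - 5)*(j - 4)*(j^2 - 6*j + 5) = (j - 5)*(j - 4)*(j - 1)*(j - 5)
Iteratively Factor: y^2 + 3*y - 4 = (y + 4)*(y - 1)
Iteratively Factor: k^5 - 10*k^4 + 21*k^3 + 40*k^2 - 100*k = (k + 2)*(k^4 - 12*k^3 + 45*k^2 - 50*k) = (k - 5)*(k + 2)*(k^3 - 7*k^2 + 10*k) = (k - 5)^2*(k + 2)*(k^2 - 2*k) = (k - 5)^2*(k - 2)*(k + 2)*(k)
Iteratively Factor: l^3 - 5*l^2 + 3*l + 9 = (l - 3)*(l^2 - 2*l - 3) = (l - 3)^2*(l + 1)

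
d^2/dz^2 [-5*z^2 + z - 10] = -10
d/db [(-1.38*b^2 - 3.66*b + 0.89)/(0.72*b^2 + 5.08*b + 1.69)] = (-4.3752*b^2 - 5.946*b - 10.7066)/(0.5184*b^4 + 7.3152*b^3 + 28.24*b^2 + 17.1704*b + 2.8561)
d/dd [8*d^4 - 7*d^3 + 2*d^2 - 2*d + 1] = 32*d^3 - 21*d^2 + 4*d - 2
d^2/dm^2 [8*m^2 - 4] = 16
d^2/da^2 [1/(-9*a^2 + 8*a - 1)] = 2*(81*a^2 - 72*a - 4*(9*a - 4)^2 + 9)/(9*a^2 - 8*a + 1)^3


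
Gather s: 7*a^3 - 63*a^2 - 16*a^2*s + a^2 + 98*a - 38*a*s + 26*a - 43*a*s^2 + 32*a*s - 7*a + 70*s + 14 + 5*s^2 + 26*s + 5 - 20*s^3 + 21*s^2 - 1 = 7*a^3 - 62*a^2 + 117*a - 20*s^3 + s^2*(26 - 43*a) + s*(-16*a^2 - 6*a + 96) + 18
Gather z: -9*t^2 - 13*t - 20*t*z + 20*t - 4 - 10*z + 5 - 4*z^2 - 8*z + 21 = -9*t^2 + 7*t - 4*z^2 + z*(-20*t - 18) + 22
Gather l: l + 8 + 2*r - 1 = l + 2*r + 7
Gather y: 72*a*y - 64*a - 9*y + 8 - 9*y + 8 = -64*a + y*(72*a - 18) + 16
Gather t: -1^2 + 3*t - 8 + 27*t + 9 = 30*t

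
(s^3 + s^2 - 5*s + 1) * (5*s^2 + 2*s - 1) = 5*s^5 + 7*s^4 - 24*s^3 - 6*s^2 + 7*s - 1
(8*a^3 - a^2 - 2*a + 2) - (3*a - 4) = 8*a^3 - a^2 - 5*a + 6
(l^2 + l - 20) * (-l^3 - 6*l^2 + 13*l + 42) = -l^5 - 7*l^4 + 27*l^3 + 175*l^2 - 218*l - 840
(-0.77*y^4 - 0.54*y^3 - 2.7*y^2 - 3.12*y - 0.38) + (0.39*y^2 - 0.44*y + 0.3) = -0.77*y^4 - 0.54*y^3 - 2.31*y^2 - 3.56*y - 0.08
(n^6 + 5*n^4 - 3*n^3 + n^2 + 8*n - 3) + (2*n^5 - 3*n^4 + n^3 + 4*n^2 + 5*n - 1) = n^6 + 2*n^5 + 2*n^4 - 2*n^3 + 5*n^2 + 13*n - 4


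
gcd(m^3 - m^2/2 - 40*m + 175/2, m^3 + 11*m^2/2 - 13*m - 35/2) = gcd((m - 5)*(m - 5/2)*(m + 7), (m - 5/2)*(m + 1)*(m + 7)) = m^2 + 9*m/2 - 35/2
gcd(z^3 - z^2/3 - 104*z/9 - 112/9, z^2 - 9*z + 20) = z - 4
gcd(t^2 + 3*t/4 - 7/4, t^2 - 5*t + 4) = t - 1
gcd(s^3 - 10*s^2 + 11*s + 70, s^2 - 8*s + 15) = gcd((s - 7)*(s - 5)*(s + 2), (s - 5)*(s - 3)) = s - 5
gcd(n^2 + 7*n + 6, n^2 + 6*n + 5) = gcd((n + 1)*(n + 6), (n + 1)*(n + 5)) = n + 1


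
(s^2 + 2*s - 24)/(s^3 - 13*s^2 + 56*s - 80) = (s + 6)/(s^2 - 9*s + 20)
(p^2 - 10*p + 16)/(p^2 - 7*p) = (p^2 - 10*p + 16)/(p*(p - 7))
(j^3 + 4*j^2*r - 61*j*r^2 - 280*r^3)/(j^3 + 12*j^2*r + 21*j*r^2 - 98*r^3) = (-j^2 + 3*j*r + 40*r^2)/(-j^2 - 5*j*r + 14*r^2)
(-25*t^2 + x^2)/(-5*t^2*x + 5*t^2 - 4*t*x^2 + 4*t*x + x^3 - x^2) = (5*t + x)/(t*x - t + x^2 - x)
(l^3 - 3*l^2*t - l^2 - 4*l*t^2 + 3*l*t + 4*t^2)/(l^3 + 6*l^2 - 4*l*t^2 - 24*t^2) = (l^3 - 3*l^2*t - l^2 - 4*l*t^2 + 3*l*t + 4*t^2)/(l^3 + 6*l^2 - 4*l*t^2 - 24*t^2)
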